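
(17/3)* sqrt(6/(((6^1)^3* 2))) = 17* sqrt(2)/36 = 0.67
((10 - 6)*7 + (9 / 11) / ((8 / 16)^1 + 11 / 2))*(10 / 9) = 3095 / 99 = 31.26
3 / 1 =3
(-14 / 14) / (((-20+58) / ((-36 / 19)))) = 18 / 361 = 0.05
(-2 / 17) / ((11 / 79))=-0.84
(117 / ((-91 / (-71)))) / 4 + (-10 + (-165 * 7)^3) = -43142368141 / 28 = -1540798862.18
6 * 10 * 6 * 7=2520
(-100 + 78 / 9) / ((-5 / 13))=3562 / 15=237.47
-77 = -77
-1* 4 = -4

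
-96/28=-24/7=-3.43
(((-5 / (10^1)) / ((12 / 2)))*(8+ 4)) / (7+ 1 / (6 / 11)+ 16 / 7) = -42 / 467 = -0.09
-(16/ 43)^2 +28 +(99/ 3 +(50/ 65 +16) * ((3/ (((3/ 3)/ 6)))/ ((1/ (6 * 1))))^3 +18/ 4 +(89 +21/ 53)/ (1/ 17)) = 53827365337231/ 2547922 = 21125986.33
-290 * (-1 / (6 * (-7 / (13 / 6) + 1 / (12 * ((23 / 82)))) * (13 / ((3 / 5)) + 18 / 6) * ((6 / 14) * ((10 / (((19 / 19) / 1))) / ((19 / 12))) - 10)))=182091 / 1988306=0.09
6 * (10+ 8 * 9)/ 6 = 82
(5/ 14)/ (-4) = -5/ 56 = -0.09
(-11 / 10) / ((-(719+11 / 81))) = 891 / 582500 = 0.00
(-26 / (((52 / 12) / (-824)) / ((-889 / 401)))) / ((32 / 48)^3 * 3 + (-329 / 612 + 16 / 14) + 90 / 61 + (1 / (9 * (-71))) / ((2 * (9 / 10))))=-3692.06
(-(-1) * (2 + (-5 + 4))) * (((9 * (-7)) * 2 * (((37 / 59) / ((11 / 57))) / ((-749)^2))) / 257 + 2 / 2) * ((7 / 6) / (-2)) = -13367253437 / 22915356684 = -0.58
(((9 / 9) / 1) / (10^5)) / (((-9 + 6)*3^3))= -1 / 8100000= -0.00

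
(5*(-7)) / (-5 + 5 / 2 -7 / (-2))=-35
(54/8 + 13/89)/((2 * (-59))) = -2455/42008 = -0.06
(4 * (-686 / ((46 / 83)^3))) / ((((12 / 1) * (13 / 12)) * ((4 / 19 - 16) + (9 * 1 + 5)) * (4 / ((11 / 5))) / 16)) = 81979389338 / 13444535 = 6097.60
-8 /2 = -4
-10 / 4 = -5 / 2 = -2.50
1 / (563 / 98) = 0.17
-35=-35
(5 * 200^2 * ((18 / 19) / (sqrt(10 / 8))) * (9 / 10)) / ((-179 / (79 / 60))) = -1706400 * sqrt(5) / 3401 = -1121.91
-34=-34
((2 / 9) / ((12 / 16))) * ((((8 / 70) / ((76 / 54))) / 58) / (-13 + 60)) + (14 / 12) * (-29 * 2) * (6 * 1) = -367996362 / 906395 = -406.00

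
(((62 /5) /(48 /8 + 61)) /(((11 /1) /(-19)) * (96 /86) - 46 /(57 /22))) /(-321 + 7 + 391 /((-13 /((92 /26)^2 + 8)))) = 166930257 /15454832145500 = 0.00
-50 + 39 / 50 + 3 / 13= -31843 / 650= -48.99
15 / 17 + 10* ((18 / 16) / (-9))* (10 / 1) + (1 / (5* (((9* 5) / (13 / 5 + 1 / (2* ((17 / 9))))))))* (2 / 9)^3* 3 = -107979229 / 9294750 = -11.62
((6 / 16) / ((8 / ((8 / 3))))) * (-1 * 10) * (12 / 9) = -5 / 3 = -1.67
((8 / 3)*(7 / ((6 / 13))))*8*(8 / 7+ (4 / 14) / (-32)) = 3302 / 9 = 366.89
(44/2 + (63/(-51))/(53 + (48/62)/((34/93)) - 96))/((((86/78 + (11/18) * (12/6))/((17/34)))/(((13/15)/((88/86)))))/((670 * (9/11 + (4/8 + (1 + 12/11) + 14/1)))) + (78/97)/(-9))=-4540191722989/18316481750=-247.87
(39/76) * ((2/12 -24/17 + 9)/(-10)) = -10283/25840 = -0.40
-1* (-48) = 48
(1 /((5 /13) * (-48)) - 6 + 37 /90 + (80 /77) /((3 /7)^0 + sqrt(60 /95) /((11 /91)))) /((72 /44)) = -30501807523 /8806462560 + 11440 * sqrt(57) /873657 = -3.36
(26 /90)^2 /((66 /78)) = 2197 /22275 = 0.10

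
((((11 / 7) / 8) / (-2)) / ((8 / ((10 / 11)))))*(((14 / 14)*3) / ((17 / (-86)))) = 645 / 3808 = 0.17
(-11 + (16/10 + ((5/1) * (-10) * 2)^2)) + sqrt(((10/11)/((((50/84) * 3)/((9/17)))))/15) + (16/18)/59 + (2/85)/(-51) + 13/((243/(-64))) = 2 * sqrt(3927)/935 + 206904280931/20716965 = 9987.32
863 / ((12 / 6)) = 431.50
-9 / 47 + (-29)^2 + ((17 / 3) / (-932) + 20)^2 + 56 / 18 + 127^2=17372.68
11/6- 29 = -163/6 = -27.17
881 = 881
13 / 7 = 1.86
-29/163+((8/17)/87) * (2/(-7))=-302845/1687539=-0.18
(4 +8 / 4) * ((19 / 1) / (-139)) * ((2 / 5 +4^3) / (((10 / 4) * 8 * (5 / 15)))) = -27531 / 3475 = -7.92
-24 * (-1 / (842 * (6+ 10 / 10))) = 12 / 2947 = 0.00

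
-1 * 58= -58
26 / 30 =13 / 15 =0.87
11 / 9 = 1.22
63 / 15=21 / 5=4.20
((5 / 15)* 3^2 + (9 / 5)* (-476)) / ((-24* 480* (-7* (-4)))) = 1423 / 537600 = 0.00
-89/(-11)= 89/11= 8.09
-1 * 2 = -2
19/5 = 3.80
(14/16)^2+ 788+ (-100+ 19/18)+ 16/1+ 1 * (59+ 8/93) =13658183/17856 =764.91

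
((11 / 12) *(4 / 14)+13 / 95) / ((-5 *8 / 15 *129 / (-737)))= 27269 / 31920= 0.85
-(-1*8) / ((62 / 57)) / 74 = 114 / 1147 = 0.10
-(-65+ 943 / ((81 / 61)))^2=-2730898564 / 6561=-416232.06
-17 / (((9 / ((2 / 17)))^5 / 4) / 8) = -1024 / 4931831529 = -0.00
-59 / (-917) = 59 / 917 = 0.06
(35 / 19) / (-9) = -35 / 171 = -0.20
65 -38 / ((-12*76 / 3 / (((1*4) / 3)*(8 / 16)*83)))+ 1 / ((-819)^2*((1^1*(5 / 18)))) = 107197553 / 1490580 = 71.92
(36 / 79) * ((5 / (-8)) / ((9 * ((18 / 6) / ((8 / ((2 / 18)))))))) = -60 / 79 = -0.76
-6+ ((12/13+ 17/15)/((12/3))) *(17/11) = -44663/8580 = -5.21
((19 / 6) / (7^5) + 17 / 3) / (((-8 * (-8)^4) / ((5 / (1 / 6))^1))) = -2857285 / 550731776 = -0.01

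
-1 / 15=-0.07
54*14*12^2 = 108864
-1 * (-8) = 8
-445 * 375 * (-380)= 63412500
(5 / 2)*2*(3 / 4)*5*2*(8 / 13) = 300 / 13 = 23.08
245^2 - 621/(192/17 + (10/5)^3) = 19677643/328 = 59992.81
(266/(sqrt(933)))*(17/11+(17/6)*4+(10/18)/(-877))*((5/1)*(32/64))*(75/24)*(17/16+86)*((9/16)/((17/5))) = 16183826115625*sqrt(933)/39170833152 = 12620.00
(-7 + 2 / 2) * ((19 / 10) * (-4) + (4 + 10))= -192 / 5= -38.40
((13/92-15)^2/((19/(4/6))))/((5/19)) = 1868689/63480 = 29.44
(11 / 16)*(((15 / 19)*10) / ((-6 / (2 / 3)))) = -275 / 456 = -0.60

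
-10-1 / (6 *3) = -181 / 18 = -10.06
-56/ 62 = -28/ 31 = -0.90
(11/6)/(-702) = -0.00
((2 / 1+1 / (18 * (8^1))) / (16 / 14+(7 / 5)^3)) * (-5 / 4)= -1264375 / 1958976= -0.65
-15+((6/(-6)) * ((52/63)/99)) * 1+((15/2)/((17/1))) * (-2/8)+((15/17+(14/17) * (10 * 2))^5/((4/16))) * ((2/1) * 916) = 816885657573419359253/70845184872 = 11530574153.34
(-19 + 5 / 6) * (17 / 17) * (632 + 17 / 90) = -6201773 / 540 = -11484.76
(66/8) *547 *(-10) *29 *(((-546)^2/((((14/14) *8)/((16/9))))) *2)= -173397183960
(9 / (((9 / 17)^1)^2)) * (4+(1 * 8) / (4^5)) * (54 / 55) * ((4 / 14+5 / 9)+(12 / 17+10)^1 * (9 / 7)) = 45474201 / 24640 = 1845.54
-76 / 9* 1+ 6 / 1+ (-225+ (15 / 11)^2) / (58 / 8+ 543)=-6831062 / 2396889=-2.85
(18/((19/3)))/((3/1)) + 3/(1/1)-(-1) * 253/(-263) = 14918/4997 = 2.99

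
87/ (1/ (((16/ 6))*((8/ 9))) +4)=5568/ 283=19.67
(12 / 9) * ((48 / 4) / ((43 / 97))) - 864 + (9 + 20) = -34353 / 43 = -798.91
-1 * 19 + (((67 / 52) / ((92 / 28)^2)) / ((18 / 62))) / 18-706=-3230712827 / 4456296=-724.98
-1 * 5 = -5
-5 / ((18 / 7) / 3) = -35 / 6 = -5.83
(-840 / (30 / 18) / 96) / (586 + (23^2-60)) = -21 / 4220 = -0.00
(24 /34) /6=2 /17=0.12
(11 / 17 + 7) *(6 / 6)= 7.65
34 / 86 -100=-4283 / 43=-99.60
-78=-78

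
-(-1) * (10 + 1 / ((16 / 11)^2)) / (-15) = -2681 / 3840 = -0.70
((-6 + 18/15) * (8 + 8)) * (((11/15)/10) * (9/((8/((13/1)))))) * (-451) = 4643496/125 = 37147.97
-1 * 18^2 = -324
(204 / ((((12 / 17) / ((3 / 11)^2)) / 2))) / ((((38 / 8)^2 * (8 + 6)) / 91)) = 541008 / 43681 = 12.39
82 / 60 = 41 / 30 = 1.37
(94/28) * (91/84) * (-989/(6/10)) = -3021395/504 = -5994.83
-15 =-15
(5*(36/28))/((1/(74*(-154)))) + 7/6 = -439553/6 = -73258.83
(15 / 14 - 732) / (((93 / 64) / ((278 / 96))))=-1456.62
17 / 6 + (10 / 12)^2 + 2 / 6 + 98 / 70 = 5.26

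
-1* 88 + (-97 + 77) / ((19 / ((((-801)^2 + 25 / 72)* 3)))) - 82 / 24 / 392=-181093430107 / 89376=-2026197.53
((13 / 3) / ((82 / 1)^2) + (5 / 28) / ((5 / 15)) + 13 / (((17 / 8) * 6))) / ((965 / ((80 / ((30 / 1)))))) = 2490032 / 579112905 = 0.00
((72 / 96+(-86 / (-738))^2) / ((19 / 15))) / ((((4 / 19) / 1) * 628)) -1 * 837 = -837.00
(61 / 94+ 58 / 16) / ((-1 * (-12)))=1607 / 4512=0.36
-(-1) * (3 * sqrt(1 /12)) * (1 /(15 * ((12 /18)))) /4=sqrt(3) /80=0.02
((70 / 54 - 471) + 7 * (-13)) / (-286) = 15139 / 7722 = 1.96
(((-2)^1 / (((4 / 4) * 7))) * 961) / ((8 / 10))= -4805 / 14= -343.21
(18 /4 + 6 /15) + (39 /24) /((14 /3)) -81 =-42421 /560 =-75.75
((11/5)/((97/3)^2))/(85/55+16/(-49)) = 5929/3434285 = 0.00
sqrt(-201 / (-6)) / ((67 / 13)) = 13*sqrt(134) / 134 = 1.12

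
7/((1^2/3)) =21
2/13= 0.15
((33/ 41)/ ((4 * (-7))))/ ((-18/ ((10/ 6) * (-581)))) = -4565/ 2952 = -1.55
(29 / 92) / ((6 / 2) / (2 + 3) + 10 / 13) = 1885 / 8188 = 0.23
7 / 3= 2.33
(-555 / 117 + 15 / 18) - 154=-12317 / 78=-157.91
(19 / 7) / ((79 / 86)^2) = 3.22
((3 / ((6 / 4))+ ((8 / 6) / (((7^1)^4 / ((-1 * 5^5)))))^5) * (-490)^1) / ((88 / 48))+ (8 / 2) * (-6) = 5293112800209494308864 / 1450916515738210059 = 3648.12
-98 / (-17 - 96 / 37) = 5.00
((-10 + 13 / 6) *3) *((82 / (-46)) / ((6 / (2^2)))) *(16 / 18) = 24.82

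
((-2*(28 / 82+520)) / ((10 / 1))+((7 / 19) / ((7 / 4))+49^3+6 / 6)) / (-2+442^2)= 7384552 / 12273145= 0.60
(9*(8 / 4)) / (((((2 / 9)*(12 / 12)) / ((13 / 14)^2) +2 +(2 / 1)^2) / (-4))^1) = -54756 / 4759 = -11.51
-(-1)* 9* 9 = 81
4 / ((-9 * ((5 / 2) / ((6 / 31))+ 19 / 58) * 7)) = -464 / 96789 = -0.00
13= 13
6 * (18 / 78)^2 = 54 / 169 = 0.32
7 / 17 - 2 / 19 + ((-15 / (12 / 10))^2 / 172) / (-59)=3816733 / 13111216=0.29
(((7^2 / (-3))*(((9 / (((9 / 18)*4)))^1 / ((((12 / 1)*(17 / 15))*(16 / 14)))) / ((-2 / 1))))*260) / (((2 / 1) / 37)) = 11372.91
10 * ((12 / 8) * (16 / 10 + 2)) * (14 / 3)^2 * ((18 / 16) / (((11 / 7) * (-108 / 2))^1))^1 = -343 / 22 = -15.59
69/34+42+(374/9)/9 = 133973/2754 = 48.65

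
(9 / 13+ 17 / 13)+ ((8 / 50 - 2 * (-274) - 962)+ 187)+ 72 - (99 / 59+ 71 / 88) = -155.32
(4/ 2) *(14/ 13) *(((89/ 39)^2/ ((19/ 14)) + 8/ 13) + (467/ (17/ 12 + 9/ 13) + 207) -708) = -10462833044/ 17657289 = -592.55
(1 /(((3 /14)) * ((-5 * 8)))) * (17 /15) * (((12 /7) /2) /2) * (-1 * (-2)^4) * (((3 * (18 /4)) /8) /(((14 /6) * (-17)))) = -27 /700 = -0.04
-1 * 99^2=-9801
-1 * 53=-53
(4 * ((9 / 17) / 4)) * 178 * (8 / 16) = 801 / 17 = 47.12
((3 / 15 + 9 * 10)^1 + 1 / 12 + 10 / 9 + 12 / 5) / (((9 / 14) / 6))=118181 / 135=875.41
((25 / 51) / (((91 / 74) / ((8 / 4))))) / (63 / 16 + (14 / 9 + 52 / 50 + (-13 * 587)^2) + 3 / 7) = 120000 / 8765042967889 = 0.00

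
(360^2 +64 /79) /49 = 10238464 /3871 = 2644.91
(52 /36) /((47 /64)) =832 /423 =1.97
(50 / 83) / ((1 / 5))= 3.01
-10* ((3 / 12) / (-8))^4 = -5 / 524288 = -0.00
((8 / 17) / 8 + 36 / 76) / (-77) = -172 / 24871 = -0.01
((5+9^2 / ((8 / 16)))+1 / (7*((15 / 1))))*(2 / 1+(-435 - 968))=-8189312 / 35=-233980.34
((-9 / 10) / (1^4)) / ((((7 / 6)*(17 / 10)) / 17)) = -54 / 7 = -7.71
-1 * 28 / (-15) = 1.87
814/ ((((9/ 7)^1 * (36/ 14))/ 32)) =638176/ 81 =7878.72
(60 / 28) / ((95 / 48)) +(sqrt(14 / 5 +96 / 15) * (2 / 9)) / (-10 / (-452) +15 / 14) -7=-787 / 133 +1582 * sqrt(230) / 38925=-5.30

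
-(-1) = 1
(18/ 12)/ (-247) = -3/ 494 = -0.01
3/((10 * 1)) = 3/10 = 0.30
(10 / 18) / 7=5 / 63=0.08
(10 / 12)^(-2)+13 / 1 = 361 / 25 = 14.44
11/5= 2.20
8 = 8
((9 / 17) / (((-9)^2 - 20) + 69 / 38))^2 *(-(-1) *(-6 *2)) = -1403568 / 1646655241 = -0.00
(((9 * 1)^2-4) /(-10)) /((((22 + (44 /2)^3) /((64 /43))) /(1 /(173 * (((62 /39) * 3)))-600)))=0.64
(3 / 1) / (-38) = -3 / 38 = -0.08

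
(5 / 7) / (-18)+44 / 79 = 5149 / 9954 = 0.52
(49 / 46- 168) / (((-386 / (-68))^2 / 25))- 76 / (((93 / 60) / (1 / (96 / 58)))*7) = -74596251935 / 557729277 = -133.75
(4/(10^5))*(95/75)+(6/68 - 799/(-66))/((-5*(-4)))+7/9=291904409/210375000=1.39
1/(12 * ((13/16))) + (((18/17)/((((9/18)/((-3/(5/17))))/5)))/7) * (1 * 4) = -16820/273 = -61.61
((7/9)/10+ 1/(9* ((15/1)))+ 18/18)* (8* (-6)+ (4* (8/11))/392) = -3789662/72765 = -52.08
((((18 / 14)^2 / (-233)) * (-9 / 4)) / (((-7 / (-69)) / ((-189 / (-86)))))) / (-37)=-1358127 / 145315576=-0.01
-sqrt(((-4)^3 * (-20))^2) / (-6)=640 / 3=213.33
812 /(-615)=-812 /615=-1.32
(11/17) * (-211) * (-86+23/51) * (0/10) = 0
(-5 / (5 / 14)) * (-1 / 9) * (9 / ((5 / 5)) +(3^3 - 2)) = 476 / 9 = 52.89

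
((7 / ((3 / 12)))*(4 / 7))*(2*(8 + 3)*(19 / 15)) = 6688 / 15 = 445.87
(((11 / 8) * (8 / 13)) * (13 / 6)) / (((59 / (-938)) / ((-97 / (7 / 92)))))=6576988 / 177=37158.12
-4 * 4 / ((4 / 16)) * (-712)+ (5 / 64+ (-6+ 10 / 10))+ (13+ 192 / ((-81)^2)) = 6379196599 / 139968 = 45576.11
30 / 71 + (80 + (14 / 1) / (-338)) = 964493 / 11999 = 80.38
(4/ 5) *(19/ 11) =76/ 55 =1.38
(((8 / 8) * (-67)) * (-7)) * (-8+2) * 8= -22512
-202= -202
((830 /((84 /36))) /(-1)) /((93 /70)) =-8300 /31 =-267.74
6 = 6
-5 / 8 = -0.62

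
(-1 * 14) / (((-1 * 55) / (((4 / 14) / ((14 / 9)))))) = 18 / 385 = 0.05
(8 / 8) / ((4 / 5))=1.25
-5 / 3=-1.67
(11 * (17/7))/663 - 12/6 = -535/273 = -1.96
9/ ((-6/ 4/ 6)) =-36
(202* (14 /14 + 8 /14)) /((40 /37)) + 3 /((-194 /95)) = 292.15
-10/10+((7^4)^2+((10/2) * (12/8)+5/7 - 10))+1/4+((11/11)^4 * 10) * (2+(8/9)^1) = 1452736493/252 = 5764827.35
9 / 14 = 0.64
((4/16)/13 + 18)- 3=781/52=15.02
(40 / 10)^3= 64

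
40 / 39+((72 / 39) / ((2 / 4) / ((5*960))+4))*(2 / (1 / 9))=13977640 / 1497639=9.33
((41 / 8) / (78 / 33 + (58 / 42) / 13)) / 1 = 123123 / 59336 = 2.08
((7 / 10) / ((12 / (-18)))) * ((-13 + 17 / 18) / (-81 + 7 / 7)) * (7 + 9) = -1519 / 600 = -2.53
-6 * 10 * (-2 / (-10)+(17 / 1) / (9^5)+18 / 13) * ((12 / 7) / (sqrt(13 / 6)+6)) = -389321728 / 13466817+97330432 * sqrt(78) / 121201353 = -21.82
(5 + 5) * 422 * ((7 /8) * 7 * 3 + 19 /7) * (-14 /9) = -1245955 /9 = -138439.44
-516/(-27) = 172/9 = 19.11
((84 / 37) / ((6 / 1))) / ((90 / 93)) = 0.39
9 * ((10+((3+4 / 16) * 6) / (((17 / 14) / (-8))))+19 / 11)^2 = 4289333049 / 34969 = 122661.02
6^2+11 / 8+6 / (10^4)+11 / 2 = 107189 / 2500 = 42.88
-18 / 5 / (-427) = 18 / 2135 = 0.01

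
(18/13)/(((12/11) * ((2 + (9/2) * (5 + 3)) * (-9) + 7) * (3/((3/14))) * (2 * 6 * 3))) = -11/1463280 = -0.00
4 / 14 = 2 / 7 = 0.29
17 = 17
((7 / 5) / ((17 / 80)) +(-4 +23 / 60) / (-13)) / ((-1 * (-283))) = 91049 / 3752580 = 0.02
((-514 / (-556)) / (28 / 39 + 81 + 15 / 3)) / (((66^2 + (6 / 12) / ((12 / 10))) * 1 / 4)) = 0.00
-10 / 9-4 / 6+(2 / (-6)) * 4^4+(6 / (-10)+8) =-3587 / 45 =-79.71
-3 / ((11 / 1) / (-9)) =27 / 11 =2.45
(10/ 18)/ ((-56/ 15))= -25/ 168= -0.15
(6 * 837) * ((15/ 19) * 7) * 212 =111789720/ 19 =5883669.47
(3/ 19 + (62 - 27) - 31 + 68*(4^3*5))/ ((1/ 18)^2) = 133980156/ 19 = 7051587.16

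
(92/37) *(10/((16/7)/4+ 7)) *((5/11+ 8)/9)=199640/64713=3.09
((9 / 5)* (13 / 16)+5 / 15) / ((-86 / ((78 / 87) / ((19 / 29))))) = -5603 / 196080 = -0.03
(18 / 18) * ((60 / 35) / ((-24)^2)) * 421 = 421 / 336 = 1.25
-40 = -40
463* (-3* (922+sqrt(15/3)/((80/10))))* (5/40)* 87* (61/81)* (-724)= 148247507* sqrt(5)/144+68342100727/9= 7595868771.77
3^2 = 9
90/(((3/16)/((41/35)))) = 3936/7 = 562.29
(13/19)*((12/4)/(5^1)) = 0.41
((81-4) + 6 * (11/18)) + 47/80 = 19501/240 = 81.25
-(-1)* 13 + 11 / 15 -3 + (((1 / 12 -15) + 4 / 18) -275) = -278.96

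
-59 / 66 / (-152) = 59 / 10032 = 0.01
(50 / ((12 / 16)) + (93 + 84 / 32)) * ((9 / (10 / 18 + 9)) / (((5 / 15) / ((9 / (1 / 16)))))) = 2839455 / 43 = 66033.84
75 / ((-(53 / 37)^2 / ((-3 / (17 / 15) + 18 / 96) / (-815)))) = -13737915 / 124539824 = -0.11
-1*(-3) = 3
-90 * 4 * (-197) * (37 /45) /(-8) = -7289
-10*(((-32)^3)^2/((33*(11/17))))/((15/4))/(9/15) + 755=-730141973735/3267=-223490044.00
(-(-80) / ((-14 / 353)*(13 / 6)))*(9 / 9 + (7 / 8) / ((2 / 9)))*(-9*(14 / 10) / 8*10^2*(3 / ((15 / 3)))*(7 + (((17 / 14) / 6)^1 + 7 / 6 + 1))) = 2962854315 / 728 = 4069854.83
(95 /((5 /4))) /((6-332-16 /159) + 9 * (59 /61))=-737124 /3078421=-0.24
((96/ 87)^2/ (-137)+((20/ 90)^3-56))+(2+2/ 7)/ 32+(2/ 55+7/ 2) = -1694159228603/ 32337379305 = -52.39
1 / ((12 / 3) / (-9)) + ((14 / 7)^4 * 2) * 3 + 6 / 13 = 4899 / 52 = 94.21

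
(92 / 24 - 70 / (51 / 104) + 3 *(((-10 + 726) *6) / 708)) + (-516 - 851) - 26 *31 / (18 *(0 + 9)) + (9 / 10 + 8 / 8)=-605578694 / 406215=-1490.78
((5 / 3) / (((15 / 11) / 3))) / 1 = 3.67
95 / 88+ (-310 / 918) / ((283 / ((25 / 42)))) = 1.08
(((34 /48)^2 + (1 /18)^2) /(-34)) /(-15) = 2617 /2643840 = 0.00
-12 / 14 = -6 / 7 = -0.86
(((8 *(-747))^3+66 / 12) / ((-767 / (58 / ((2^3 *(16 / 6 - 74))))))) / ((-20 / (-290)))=-1076909015144343 / 2626208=-410062346.60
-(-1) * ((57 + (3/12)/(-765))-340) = -283.00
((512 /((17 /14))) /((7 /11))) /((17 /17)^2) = 11264 /17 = 662.59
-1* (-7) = 7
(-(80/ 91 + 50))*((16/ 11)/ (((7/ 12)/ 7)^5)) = -18433474560/ 1001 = -18415059.50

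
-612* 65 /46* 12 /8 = -29835 /23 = -1297.17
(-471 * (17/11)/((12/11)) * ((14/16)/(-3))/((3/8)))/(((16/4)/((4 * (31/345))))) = 579173/12420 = 46.63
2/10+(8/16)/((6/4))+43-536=-7387/15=-492.47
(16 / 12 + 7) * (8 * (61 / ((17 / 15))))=61000 / 17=3588.24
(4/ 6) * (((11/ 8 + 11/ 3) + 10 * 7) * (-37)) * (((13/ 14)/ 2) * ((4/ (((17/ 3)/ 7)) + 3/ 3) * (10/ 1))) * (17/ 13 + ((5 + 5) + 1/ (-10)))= -9806101009/ 17136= -572251.46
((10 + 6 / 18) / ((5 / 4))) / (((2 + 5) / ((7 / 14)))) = 62 / 105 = 0.59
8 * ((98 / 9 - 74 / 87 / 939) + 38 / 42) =53949544 / 571851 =94.34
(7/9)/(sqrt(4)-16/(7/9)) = -49/1170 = -0.04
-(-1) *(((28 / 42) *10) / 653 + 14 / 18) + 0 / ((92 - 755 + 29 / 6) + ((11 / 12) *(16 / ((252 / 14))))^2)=0.79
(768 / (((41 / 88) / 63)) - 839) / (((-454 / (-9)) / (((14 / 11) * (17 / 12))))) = 1507751301 / 409508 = 3681.86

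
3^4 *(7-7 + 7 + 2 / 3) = 621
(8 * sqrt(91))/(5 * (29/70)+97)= 112 * sqrt(91)/1387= 0.77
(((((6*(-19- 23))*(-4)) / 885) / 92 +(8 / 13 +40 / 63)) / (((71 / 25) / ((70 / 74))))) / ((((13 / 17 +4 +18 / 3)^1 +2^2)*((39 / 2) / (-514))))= -3065568268400 / 4082856449607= -0.75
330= 330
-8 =-8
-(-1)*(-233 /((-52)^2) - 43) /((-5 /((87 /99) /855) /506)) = 575621 /128440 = 4.48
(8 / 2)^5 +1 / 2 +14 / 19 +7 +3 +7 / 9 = 354317 / 342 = 1036.01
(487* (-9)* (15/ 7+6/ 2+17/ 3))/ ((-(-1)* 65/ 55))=-3648117/ 91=-40089.20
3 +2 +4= 9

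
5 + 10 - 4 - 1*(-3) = 14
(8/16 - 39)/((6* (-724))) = 77/8688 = 0.01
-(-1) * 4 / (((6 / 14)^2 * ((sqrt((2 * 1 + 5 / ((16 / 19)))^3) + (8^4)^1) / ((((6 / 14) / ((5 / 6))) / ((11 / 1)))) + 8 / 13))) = 427913952886784 / 1721397481613524521-207308541440 * sqrt(127) / 1721397481613524521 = 0.00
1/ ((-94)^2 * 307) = 1/ 2712652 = 0.00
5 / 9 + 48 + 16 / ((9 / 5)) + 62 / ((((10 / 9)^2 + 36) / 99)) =3016937 / 13572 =222.29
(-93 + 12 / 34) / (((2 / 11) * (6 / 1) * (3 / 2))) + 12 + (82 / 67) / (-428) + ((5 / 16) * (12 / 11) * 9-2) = -233545509 / 5362412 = -43.55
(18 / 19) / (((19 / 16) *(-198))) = -16 / 3971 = -0.00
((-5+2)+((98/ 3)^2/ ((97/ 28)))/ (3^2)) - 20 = 88201/ 7857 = 11.23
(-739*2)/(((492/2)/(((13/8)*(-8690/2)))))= 41742415/984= 42421.15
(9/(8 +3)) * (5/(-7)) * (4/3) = -60/77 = -0.78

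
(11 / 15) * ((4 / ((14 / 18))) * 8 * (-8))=-8448 / 35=-241.37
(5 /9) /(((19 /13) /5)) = 325 /171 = 1.90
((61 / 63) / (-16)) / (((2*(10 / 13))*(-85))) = 793 / 1713600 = 0.00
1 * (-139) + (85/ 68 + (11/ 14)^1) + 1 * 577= 12321/ 28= 440.04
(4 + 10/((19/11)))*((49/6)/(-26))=-1519/494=-3.07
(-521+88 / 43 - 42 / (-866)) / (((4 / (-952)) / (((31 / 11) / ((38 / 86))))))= 71282487976 / 90497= 787677.91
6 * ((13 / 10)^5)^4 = 57014891324642398316403 / 50000000000000000000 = 1140.30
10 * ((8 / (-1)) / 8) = -10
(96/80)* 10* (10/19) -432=-8088/19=-425.68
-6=-6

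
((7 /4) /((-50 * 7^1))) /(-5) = 1 /1000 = 0.00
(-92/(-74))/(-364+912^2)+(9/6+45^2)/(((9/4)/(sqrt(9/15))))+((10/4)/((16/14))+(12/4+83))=10850964099/123044240+2702 * sqrt(15)/15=785.84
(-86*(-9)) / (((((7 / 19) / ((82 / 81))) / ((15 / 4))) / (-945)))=-7536825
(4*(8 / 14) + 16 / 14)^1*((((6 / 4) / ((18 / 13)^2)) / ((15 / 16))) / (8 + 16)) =338 / 2835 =0.12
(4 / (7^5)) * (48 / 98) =96 / 823543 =0.00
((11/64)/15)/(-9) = -11/8640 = -0.00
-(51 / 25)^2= -2601 / 625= -4.16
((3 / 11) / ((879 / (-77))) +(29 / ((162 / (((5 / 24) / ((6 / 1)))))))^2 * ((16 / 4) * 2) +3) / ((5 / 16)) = 59323478981 / 6228488520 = 9.52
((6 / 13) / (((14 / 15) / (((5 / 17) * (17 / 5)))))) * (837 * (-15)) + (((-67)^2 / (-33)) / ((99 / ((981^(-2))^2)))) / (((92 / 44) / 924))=-108311758226580881797 / 17445674584924677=-6208.52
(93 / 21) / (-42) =-31 / 294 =-0.11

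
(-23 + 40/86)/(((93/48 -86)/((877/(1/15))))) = 40791024/11567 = 3526.50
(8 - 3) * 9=45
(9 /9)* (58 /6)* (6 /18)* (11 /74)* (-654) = -34771 /111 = -313.25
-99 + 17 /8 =-775 /8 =-96.88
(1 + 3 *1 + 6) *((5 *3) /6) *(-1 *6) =-150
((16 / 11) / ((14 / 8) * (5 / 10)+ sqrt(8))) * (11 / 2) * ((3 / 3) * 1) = 2.16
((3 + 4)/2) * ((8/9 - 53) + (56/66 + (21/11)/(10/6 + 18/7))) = -1566971/8811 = -177.84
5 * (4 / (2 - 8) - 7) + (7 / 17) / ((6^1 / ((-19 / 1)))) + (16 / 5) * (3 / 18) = -19943 / 510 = -39.10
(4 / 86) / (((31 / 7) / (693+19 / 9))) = 87584 / 11997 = 7.30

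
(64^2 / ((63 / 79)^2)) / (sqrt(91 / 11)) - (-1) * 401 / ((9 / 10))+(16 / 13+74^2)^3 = 25563136 * sqrt(1001) / 361179+3249044691088946 / 19773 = 164317237412.95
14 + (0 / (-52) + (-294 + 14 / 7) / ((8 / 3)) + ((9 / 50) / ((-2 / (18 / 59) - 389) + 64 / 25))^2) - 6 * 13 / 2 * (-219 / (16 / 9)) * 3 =447780937557137 / 31275215104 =14317.44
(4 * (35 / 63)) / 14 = 10 / 63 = 0.16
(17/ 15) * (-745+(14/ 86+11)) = -107287/ 129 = -831.68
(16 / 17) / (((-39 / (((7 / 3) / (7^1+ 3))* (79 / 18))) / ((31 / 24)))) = -17143 / 537030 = -0.03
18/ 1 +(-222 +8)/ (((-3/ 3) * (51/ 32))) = 7766/ 51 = 152.27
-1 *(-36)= 36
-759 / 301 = -2.52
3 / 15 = 1 / 5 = 0.20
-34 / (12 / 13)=-36.83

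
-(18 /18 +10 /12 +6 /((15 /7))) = -139 /30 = -4.63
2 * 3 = 6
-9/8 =-1.12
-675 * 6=-4050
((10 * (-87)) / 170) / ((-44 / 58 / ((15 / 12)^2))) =63075 / 5984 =10.54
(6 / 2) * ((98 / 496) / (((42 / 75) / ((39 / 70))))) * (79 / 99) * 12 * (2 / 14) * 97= 78.25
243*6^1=1458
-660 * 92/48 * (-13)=16445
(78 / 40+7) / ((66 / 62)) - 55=-30751 / 660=-46.59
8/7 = 1.14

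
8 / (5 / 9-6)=-72 / 49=-1.47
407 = 407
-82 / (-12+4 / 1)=41 / 4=10.25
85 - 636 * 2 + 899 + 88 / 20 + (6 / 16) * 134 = -4667 / 20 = -233.35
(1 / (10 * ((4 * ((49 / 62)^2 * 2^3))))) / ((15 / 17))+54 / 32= 2439181 / 1440600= 1.69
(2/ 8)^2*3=3/ 16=0.19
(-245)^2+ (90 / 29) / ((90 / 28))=1740753 / 29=60025.97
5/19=0.26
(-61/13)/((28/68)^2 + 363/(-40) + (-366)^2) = -0.00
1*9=9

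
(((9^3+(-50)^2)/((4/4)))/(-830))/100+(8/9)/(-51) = -2146111/38097000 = -0.06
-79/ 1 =-79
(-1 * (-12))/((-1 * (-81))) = 4/27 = 0.15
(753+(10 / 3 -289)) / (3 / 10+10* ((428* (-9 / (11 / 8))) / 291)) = -14959340 / 3071997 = -4.87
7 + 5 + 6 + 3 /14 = 255 /14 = 18.21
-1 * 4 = -4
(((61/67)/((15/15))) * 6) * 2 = 732/67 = 10.93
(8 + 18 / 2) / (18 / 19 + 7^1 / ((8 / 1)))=2584 / 277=9.33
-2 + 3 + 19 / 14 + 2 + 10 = 201 / 14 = 14.36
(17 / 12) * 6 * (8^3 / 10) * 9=19584 / 5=3916.80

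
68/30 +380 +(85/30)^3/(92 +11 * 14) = 101585173/265680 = 382.36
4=4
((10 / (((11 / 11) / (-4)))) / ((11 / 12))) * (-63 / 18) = 1680 / 11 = 152.73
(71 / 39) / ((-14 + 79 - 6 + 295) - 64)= 71 / 11310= 0.01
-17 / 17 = -1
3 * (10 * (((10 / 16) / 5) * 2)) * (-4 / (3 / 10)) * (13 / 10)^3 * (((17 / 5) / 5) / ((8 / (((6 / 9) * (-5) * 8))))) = 37349 / 75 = 497.99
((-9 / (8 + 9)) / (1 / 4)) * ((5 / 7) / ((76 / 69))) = -3105 / 2261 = -1.37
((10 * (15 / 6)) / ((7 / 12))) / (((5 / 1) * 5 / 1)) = 12 / 7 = 1.71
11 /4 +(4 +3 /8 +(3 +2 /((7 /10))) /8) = 55 /7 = 7.86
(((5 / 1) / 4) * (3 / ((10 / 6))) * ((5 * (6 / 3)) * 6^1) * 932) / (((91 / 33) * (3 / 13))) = 197717.14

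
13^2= 169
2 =2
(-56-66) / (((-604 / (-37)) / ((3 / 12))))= -2257 / 1208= -1.87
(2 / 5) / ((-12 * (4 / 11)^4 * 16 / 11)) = -161051 / 122880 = -1.31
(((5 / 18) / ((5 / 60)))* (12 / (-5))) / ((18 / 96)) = -128 / 3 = -42.67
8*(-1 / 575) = -8 / 575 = -0.01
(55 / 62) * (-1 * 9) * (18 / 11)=-405 / 31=-13.06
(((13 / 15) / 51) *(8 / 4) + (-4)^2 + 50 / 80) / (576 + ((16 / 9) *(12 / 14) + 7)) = 713671 / 25041000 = 0.03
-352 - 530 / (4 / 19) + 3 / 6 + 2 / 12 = -17213 / 6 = -2868.83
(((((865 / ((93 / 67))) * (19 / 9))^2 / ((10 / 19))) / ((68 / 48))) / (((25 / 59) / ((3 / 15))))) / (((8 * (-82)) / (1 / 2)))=-54369410746361 / 65106212400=-835.09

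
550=550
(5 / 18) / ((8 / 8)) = 5 / 18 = 0.28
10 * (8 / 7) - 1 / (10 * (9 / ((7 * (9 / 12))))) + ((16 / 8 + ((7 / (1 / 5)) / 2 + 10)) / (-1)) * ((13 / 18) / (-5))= 39391 / 2520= 15.63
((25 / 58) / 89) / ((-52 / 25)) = -625 / 268424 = -0.00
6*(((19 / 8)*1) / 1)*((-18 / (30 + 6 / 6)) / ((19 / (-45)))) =19.60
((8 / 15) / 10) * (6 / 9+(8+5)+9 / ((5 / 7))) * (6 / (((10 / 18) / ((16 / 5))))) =151296 / 3125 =48.41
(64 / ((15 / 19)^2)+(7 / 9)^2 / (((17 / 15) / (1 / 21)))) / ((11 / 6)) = 7071574 / 126225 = 56.02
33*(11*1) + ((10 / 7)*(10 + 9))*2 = 2921 / 7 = 417.29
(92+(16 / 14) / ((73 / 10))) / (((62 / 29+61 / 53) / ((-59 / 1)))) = -4270443836 / 2583105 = -1653.22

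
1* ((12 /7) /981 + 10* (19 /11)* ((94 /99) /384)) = 0.04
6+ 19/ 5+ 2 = 59/ 5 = 11.80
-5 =-5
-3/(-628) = 3/628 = 0.00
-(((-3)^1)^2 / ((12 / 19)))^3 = -2893.64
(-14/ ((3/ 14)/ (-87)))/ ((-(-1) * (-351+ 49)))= -2842/ 151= -18.82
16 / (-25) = -16 / 25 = -0.64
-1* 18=-18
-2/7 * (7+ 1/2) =-15/7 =-2.14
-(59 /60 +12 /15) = -107 /60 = -1.78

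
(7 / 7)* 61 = 61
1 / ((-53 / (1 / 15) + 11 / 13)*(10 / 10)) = -13 / 10324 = -0.00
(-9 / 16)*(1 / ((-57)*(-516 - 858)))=-1 / 139232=-0.00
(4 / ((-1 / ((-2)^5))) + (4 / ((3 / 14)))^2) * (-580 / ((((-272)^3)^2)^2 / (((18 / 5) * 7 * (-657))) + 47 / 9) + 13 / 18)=11427072700065294753479076279528224 / 33208700082709847697751511717847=344.10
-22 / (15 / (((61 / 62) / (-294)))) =671 / 136710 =0.00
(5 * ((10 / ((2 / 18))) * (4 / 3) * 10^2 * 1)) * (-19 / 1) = -1140000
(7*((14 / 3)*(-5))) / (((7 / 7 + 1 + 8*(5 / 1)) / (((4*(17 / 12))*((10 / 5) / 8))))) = -595 / 108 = -5.51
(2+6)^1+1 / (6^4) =10369 / 1296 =8.00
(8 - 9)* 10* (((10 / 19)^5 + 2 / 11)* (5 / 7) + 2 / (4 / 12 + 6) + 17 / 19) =-2610594810 / 190659623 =-13.69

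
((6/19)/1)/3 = 2/19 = 0.11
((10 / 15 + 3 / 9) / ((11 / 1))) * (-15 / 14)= -15 / 154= -0.10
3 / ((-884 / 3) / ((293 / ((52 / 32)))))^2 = 1.12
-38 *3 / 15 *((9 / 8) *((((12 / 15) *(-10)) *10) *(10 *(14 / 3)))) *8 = 255360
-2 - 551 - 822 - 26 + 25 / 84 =-117659 / 84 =-1400.70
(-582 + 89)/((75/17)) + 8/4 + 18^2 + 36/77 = 1240013/5775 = 214.72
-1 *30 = -30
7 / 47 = 0.15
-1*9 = -9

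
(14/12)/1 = 1.17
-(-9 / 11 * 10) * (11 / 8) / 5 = 9 / 4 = 2.25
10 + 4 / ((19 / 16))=254 / 19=13.37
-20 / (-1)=20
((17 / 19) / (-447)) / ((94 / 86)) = -731 / 399171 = -0.00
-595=-595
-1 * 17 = -17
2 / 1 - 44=-42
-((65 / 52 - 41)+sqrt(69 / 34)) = 159 / 4 - sqrt(2346) / 34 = 38.33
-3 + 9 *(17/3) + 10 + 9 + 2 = 69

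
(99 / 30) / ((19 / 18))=297 / 95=3.13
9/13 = 0.69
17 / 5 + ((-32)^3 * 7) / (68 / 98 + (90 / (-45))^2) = -5619321 / 115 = -48863.66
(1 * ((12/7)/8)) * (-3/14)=-9/196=-0.05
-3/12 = -1/4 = -0.25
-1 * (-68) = 68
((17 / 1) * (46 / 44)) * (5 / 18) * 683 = 1335265 / 396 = 3371.88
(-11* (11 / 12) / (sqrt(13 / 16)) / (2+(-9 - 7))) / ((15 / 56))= 484* sqrt(13) / 585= 2.98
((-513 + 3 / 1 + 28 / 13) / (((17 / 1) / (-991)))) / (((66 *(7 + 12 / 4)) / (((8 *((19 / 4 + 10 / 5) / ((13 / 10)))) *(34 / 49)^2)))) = 4004060184 / 4463459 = 897.08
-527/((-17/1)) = 31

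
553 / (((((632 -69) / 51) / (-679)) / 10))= -340139.20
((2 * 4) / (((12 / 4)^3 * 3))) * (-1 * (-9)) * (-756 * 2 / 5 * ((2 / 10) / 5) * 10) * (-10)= 5376 / 5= 1075.20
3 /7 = 0.43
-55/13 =-4.23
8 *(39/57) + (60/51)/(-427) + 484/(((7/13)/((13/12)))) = 405170315/413763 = 979.23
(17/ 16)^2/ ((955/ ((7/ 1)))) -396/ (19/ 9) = -871288283/ 4645120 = -187.57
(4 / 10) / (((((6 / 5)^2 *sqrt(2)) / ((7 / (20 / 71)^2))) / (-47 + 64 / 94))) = -76819799 *sqrt(2) / 135360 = -802.60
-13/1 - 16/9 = -133/9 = -14.78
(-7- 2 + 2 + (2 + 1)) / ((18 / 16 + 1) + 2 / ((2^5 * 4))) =-256 / 137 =-1.87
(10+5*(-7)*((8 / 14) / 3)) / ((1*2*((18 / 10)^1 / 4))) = 100 / 27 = 3.70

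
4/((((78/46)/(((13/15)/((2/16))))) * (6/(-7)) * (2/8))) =-76.33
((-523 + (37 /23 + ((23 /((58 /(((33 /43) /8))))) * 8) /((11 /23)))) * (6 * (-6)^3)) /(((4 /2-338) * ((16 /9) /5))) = -36293929605 /6424544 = -5649.26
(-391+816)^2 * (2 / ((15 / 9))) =216750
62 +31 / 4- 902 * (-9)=32751 / 4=8187.75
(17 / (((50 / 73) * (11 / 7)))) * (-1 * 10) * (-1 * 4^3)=555968 / 55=10108.51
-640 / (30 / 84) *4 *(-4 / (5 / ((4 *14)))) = 321126.40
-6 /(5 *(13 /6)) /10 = -18 /325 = -0.06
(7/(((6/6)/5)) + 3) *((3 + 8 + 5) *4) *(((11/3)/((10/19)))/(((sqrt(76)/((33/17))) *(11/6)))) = 40128 *sqrt(19)/85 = 2057.81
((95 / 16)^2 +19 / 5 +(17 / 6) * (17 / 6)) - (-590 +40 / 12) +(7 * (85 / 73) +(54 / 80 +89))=615224501 / 840960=731.57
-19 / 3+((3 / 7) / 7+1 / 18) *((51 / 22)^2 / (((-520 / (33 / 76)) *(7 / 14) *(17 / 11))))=-147188239 / 23237760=-6.33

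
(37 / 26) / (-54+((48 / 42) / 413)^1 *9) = -106967 / 4057092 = -0.03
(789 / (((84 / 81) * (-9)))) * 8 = -4734 / 7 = -676.29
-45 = -45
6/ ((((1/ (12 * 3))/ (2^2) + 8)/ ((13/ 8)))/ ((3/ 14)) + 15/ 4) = 8424/ 37549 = 0.22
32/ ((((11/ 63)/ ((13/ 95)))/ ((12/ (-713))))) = -314496/ 745085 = -0.42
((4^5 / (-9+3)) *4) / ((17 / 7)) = -14336 / 51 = -281.10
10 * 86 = 860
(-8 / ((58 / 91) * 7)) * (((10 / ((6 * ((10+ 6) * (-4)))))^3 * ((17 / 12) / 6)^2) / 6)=469625 / 1596092055552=0.00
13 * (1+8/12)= 65/3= 21.67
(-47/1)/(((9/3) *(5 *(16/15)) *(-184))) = 47/2944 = 0.02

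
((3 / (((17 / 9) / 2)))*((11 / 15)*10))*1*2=792 / 17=46.59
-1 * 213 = -213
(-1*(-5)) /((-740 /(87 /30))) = -0.02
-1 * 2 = -2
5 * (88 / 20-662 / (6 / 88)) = -145574 / 3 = -48524.67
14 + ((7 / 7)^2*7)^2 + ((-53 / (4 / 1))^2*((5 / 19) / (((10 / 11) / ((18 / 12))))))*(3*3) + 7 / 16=911413 / 1216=749.52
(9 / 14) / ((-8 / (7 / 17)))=-9 / 272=-0.03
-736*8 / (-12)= 1472 / 3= 490.67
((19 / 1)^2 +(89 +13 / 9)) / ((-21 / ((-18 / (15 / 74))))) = 601324 / 315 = 1908.97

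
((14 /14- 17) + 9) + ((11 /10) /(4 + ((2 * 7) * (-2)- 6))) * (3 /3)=-2111 /300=-7.04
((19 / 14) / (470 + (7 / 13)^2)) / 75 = 0.00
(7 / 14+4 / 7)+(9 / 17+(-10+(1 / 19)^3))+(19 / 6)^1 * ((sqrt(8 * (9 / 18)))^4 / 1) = 206998475 / 4897326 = 42.27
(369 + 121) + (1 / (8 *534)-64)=1819873 / 4272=426.00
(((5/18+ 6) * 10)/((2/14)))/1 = 3955/9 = 439.44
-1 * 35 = -35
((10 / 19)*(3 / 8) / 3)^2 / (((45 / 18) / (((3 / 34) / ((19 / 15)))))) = 225 / 1865648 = 0.00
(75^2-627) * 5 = 24990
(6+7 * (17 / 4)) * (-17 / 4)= -2431 / 16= -151.94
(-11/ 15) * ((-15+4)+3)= 88/ 15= 5.87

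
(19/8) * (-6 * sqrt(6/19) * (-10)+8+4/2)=95/4+15 * sqrt(114)/2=103.83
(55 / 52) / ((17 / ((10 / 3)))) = 275 / 1326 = 0.21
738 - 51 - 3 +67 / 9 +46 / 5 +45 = 745.64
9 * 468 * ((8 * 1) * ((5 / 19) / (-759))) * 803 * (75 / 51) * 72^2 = -531318528000 / 7429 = -71519521.87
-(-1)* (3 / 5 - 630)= -3147 / 5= -629.40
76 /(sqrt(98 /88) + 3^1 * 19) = 1.31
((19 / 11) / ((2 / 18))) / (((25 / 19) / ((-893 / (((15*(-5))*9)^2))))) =-322373 / 13921875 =-0.02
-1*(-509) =509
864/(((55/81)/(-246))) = -17216064/55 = -313019.35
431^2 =185761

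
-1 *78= -78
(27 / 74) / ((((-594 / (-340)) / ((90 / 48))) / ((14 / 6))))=2975 / 3256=0.91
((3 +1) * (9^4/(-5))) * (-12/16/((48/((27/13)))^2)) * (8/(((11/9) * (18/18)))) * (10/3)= 4782969/29744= 160.80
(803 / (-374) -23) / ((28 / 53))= -45315 / 952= -47.60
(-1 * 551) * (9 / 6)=-1653 / 2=-826.50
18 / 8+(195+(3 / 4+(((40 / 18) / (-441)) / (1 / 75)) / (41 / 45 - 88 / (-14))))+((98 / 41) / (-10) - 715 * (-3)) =22863510962 / 9759435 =2342.71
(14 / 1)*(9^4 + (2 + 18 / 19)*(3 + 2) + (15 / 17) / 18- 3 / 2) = 89186762 / 969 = 92040.00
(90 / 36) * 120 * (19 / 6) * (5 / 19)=250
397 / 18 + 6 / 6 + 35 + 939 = 17947 / 18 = 997.06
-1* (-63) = 63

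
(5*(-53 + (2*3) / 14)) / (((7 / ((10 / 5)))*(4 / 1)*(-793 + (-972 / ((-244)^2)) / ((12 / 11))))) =54773120 / 2313434011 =0.02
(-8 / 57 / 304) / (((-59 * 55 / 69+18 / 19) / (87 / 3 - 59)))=-345 / 1147847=-0.00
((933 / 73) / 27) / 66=311 / 43362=0.01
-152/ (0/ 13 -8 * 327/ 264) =1672/ 109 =15.34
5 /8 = 0.62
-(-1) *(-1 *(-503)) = 503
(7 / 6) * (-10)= -35 / 3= -11.67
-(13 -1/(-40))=-521/40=-13.02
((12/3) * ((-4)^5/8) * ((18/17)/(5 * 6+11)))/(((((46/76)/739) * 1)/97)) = -25103960064/16031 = -1565963.45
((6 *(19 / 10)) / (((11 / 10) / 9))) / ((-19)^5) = -54 / 1433531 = -0.00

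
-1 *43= -43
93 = 93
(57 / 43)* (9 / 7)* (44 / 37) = 22572 / 11137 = 2.03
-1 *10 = -10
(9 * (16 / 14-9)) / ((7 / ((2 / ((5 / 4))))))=-792 / 49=-16.16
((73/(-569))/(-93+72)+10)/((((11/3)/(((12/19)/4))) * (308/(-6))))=-1076067/128196838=-0.01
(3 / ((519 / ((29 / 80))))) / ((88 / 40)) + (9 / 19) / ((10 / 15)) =411599 / 578512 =0.71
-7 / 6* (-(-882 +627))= -595 / 2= -297.50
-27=-27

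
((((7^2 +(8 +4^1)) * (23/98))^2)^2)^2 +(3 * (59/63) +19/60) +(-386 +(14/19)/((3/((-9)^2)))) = 4278643861315044654877952189/2424674614358088960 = 1764625998.05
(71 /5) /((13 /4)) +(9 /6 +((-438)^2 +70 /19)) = 473878277 /2470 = 191853.55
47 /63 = 0.75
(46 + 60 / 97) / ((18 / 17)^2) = 653429 / 15714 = 41.58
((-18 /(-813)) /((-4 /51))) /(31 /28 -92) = 2142 /689695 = 0.00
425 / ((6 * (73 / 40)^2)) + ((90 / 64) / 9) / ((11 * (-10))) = 239344013 / 11254848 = 21.27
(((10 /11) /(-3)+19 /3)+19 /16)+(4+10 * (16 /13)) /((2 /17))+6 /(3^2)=1005575 /6864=146.50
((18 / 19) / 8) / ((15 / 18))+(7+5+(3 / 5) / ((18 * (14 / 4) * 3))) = 145379 / 11970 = 12.15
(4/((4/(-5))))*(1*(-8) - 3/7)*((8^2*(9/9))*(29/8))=68440/7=9777.14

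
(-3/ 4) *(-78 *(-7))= -819/ 2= -409.50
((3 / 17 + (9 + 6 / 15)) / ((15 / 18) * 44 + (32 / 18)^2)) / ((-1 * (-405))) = 407 / 685525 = 0.00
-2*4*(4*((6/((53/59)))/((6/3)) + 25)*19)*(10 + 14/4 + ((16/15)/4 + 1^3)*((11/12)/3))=-239280.46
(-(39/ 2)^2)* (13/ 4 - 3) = -1521/ 16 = -95.06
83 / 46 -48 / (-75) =2811 / 1150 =2.44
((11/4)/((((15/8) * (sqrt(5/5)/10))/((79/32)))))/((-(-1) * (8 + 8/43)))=3397/768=4.42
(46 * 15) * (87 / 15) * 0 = 0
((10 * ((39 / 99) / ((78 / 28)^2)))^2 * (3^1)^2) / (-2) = -1920800 / 1656369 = -1.16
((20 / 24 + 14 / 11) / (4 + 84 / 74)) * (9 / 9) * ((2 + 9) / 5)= 5143 / 5700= 0.90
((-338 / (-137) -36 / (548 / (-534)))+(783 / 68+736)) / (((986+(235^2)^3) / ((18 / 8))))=21940917 / 2092066041782330768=0.00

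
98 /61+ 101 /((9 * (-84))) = 67927 /46116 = 1.47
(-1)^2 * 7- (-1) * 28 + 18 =53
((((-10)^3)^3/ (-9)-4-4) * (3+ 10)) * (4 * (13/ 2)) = 337999975664/ 9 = 37555552851.56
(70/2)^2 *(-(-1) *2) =2450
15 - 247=-232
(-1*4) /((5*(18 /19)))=-38 /45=-0.84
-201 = -201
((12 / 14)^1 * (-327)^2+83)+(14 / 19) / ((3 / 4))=36603227 / 399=91737.41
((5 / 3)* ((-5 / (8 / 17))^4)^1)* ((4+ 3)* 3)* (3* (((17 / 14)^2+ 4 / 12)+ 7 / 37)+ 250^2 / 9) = 3100243570.63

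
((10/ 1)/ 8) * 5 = 25/ 4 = 6.25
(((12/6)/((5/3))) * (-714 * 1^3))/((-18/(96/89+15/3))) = 128758/445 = 289.34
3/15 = 1/5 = 0.20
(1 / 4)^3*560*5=175 / 4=43.75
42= 42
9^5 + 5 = 59054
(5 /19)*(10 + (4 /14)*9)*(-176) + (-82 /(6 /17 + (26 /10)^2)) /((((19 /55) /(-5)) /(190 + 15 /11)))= 12603767630 /402059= 31348.05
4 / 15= 0.27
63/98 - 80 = -1111/14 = -79.36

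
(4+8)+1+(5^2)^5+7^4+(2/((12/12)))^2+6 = 9768049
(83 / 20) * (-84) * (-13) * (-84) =-1903356 / 5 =-380671.20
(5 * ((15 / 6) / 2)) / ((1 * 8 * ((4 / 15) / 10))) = 1875 / 64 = 29.30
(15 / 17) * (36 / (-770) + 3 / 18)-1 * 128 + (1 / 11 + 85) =-112059 / 2618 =-42.80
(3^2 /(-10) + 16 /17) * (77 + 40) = 4.82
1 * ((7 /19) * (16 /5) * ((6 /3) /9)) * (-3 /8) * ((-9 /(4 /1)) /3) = 7 /95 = 0.07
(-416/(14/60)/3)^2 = 17305600/49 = 353175.51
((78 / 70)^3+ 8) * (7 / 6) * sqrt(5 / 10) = 402319 * sqrt(2) / 73500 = 7.74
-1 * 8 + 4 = -4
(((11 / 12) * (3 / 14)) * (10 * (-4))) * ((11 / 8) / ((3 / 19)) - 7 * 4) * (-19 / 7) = -483835 / 1176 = -411.42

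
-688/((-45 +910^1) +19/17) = -2924/3681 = -0.79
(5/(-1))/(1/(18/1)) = -90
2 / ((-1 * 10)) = -1 / 5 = -0.20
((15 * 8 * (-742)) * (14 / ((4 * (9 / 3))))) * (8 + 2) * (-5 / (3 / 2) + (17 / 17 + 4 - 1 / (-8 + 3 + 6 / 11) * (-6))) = -996400 / 3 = -332133.33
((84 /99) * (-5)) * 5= -700 /33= -21.21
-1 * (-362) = 362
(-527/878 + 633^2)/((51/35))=12313154525/44778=274982.24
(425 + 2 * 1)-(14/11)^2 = 51471/121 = 425.38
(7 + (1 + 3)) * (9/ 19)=99/ 19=5.21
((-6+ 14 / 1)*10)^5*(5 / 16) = 1024000000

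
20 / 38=10 / 19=0.53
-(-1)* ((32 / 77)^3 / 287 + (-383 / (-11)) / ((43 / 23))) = 104928588073 / 5634073753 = 18.62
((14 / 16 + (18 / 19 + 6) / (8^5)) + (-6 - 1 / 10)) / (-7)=580877 / 778240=0.75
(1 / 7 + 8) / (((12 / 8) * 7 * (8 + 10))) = 19 / 441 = 0.04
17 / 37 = 0.46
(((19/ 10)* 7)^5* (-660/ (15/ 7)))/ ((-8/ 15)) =9613248851283/ 40000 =240331221.28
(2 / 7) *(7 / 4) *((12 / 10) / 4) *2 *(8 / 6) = 2 / 5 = 0.40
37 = 37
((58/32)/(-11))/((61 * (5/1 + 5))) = -29/107360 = -0.00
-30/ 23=-1.30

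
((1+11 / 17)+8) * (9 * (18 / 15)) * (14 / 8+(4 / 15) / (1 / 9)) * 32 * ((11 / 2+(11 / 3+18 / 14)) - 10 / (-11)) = 5144355936 / 32725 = 157199.57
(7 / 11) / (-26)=-7 / 286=-0.02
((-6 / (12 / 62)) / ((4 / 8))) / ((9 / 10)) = -620 / 9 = -68.89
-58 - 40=-98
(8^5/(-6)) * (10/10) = -5461.33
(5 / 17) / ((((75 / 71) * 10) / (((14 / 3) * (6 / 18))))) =497 / 11475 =0.04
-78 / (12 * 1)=-13 / 2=-6.50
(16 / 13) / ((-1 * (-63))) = 16 / 819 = 0.02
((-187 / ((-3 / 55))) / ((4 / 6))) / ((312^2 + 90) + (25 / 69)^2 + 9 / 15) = 0.05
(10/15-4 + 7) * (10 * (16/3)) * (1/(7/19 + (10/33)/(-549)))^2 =23171274862560/16034903641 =1445.05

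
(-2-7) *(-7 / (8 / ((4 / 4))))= 63 / 8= 7.88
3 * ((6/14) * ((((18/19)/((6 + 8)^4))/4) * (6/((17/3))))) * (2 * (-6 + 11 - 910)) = -659745/43429288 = -0.02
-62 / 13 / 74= -31 / 481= -0.06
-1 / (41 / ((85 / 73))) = -85 / 2993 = -0.03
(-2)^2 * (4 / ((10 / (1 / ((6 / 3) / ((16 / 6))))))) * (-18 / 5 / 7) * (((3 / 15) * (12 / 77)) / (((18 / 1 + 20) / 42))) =-6912 / 182875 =-0.04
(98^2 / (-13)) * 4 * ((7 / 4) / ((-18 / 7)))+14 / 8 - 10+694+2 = 2698.84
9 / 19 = 0.47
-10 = -10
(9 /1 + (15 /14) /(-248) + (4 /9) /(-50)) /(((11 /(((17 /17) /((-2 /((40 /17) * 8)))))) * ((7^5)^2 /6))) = -28081924 /171938446937565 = -0.00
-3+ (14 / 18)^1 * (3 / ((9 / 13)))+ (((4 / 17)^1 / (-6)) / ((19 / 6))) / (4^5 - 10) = 545852 / 1473849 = 0.37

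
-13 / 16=-0.81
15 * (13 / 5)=39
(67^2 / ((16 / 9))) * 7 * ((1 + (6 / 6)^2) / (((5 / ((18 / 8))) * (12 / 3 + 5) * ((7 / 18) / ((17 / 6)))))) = 12877.82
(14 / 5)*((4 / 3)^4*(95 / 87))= 68096 / 7047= 9.66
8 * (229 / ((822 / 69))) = 21068 / 137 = 153.78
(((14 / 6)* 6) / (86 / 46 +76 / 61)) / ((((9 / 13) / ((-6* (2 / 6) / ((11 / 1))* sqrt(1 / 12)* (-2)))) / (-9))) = -510692* sqrt(3) / 144243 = -6.13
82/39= 2.10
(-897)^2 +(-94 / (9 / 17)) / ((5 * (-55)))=1991408873 / 2475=804609.65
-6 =-6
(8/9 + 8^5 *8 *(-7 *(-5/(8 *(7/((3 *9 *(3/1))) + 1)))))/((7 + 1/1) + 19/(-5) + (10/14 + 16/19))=17374709030/94743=183387.79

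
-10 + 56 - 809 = -763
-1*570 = -570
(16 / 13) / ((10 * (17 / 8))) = 64 / 1105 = 0.06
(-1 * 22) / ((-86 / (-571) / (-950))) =5966950 / 43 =138766.28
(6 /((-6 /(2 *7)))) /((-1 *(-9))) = -14 /9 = -1.56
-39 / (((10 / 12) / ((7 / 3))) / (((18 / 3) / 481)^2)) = -1512 / 88985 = -0.02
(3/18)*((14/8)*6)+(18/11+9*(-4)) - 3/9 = -4349/132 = -32.95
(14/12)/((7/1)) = 1/6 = 0.17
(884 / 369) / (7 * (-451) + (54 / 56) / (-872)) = -21583744 / 28443014091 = -0.00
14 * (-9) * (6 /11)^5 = -979776 /161051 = -6.08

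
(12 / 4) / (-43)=-3 / 43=-0.07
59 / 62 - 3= -127 / 62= -2.05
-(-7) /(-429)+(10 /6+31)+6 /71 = 332357 /10153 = 32.73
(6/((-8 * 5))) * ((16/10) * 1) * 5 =-6/5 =-1.20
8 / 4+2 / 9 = 20 / 9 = 2.22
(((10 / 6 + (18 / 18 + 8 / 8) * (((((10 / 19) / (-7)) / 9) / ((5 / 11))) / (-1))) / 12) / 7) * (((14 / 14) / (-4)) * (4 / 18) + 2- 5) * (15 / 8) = -560725 / 4826304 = -0.12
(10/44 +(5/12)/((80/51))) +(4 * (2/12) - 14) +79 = 139729/2112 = 66.16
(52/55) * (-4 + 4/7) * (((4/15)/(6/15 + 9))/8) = -0.01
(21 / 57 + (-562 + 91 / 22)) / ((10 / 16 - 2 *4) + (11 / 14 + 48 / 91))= 84824012 / 922317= 91.97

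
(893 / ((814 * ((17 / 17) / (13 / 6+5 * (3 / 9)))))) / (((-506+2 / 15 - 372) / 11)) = -0.05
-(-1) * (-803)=-803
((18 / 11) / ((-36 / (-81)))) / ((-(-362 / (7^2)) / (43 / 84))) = 8127 / 31856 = 0.26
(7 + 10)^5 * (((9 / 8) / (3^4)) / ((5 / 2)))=1419857 / 180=7888.09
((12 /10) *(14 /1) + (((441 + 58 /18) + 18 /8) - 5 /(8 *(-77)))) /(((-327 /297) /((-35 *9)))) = 115579179 /872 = 132544.93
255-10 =245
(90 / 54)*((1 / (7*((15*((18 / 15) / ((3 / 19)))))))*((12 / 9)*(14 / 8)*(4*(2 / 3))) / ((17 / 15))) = 100 / 8721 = 0.01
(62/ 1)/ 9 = 62/ 9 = 6.89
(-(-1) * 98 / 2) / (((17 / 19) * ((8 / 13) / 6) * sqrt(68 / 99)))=108927 * sqrt(187) / 2312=644.27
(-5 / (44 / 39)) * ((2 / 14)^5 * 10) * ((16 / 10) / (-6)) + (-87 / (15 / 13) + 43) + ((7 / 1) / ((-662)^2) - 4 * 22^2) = -797410713264601 / 405106179940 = -1968.40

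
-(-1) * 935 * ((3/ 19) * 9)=25245/ 19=1328.68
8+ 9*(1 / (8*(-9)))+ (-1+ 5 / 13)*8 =307 / 104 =2.95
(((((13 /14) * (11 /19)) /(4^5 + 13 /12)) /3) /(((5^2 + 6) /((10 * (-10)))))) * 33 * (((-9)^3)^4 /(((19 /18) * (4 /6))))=-7197038906330730600 /963623437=-7468725468.88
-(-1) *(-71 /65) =-71 /65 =-1.09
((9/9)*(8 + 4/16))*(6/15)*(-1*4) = -66/5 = -13.20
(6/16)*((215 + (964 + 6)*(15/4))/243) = 7705/1296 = 5.95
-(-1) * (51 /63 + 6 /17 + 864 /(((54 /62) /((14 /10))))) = 2481083 /1785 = 1389.96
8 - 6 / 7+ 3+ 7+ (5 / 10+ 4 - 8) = 191 / 14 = 13.64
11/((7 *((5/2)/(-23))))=-506/35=-14.46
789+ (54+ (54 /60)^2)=84381 /100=843.81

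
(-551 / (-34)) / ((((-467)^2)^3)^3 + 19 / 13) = 7163 / 493317042903682426530361948351347235792920911987024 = 0.00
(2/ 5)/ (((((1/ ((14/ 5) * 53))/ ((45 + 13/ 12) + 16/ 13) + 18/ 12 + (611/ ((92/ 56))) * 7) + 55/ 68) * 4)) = 2141390482/ 55798217577625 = 0.00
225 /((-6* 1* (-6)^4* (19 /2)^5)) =-25 /66854673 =-0.00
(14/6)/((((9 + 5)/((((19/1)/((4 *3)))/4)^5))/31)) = 76759069/1528823808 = 0.05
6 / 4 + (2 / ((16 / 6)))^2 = 33 / 16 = 2.06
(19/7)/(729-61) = 19/4676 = 0.00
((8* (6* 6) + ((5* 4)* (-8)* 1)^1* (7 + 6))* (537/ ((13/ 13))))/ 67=-962304/ 67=-14362.75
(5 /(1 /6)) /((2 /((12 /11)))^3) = 6480 /1331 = 4.87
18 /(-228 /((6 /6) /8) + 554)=-9 /635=-0.01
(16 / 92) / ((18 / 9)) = 0.09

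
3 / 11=0.27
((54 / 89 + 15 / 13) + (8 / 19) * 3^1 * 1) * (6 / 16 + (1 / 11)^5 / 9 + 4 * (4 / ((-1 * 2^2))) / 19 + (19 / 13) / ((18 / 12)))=72270990895003 / 20987397140424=3.44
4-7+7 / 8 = -17 / 8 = -2.12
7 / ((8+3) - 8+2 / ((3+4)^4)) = 2.33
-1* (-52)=52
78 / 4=39 / 2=19.50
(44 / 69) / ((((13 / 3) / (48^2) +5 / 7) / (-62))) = -43997184 / 796973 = -55.21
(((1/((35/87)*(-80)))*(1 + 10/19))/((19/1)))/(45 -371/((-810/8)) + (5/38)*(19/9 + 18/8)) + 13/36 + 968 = 70268506815011/72564366420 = 968.36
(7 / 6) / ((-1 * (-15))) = 7 / 90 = 0.08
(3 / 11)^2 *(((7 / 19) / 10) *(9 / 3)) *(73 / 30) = 4599 / 229900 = 0.02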